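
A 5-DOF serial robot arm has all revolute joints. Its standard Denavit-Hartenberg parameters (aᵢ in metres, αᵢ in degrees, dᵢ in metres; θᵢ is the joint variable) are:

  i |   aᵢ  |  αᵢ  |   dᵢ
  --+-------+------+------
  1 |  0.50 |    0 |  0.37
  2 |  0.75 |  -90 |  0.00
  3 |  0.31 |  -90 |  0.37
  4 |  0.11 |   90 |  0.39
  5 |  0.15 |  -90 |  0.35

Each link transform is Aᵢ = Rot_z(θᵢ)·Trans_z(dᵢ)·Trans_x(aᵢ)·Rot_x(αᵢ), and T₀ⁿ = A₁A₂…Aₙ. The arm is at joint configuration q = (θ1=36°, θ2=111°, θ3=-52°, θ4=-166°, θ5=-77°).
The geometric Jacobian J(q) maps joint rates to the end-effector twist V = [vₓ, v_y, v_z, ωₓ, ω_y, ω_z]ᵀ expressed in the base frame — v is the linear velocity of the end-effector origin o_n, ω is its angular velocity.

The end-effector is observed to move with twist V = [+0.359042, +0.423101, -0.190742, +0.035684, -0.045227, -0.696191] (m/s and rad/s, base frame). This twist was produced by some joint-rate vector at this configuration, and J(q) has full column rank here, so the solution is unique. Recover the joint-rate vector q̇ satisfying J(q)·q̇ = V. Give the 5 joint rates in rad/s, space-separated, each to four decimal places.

o_n = [-0.4655, 0.7812, 0.2875]
J₁: ẑ×o_n = [-0.7812, -0.4655, 0.0000], ω = ẑ
J2: z=[0.0000, 0.0000, 1.0000] o=[0.4045, 0.2939, 0.3700] → [-0.4873, -0.8700, 0.0000, 0.0000, 0.0000, 1.0000]
J3: z=[-0.5446, -0.8387, 0.0000] o=[-0.2245, 0.7024, 0.3700] → [0.0692, -0.0449, -0.2450, -0.5446, -0.8387, 0.0000]
J4: z=[-0.6609, 0.4292, -0.6157] o=[-0.5861, 0.4960, 0.6143] → [0.0353, -0.2902, -0.2402, -0.6609, 0.4292, -0.6157]
J5: z=[0.6534, 0.7326, -0.1906] o=[-0.8032, 0.6053, 0.2901] → [0.0317, -0.0627, -0.1325, 0.6534, 0.7326, -0.1906]
q̇ = J⁺·V = [-0.0740, -0.5150, 0.4920, 0.0230, 0.4880]

-0.0740 -0.5150 0.4920 0.0230 0.4880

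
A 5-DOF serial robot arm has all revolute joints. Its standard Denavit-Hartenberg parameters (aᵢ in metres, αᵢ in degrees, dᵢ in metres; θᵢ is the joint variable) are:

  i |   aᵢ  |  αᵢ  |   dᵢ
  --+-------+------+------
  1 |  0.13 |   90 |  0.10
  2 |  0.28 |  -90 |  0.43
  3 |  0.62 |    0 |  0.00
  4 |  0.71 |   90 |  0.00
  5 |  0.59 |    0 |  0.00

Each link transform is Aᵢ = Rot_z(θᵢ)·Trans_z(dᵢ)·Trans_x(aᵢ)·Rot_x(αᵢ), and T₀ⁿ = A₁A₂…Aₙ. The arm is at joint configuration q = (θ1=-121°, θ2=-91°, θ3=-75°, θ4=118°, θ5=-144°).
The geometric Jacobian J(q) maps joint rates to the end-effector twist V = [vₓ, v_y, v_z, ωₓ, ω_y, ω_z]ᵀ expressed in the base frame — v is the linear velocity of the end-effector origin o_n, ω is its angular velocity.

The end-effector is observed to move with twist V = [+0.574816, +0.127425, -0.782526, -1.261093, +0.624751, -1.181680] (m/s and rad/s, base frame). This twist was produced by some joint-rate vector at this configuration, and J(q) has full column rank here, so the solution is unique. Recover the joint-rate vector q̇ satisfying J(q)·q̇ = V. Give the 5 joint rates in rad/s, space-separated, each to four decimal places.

-0.7220 0.9120 0.5200 -0.3980 0.6710

o_n = [-0.6288, 0.6431, -0.5045]
J₁: ẑ×o_n = [-0.6431, -0.6288, 0.0000], ω = ẑ
J2: z=[-0.8572, 0.5150, 0.0000] o=[-0.0670, -0.1114, 0.1000] → [-0.3113, -0.5182, -0.3574, -0.8572, 0.5150, 0.0000]
J3: z=[-0.5150, -0.8570, -0.0175] o=[-0.4330, 0.1142, -0.1800] → [0.2874, -0.1637, -0.4401, -0.5150, -0.8570, -0.0175]
J4: z=[-0.5150, -0.8570, -0.0175] o=[-0.9449, 0.4251, -0.3404] → [0.1444, -0.0900, 0.1587, -0.5150, -0.8570, -0.0175]
J5: z=[-0.6208, 0.3869, -0.6819] o=[-0.5252, 0.1834, -0.8596] → [0.4508, 0.2911, -0.2453, -0.6208, 0.3869, -0.6819]
q̇ = J⁺·V = [-0.7220, 0.9120, 0.5200, -0.3980, 0.6710]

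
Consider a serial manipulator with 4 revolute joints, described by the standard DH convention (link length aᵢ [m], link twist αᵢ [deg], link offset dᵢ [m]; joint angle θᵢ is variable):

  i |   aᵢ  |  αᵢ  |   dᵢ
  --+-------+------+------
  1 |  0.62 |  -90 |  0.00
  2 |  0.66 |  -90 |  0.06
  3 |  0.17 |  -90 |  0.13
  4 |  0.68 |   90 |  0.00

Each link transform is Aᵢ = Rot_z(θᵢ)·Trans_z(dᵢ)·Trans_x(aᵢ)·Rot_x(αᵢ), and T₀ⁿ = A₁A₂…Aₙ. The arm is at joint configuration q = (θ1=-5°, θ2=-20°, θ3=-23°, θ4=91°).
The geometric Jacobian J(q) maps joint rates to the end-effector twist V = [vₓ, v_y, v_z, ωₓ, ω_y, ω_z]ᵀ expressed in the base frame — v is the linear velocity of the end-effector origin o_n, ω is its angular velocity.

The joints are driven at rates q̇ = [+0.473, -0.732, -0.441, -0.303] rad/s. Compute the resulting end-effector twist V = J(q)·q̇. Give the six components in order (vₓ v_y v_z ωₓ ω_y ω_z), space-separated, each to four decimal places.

o_n = [1.1950, 0.0177, 0.7923]
J₁: ẑ×o_n = [-0.0177, 1.1950, 0.0000], ω = ẑ
J2: z=[0.0872, 0.9962, 0.0000] o=[0.6176, -0.0540, 0.0000] → [0.7892, -0.0690, -0.5689, 0.0872, 0.9962, 0.0000]
J3: z=[0.3407, -0.0298, -0.9397] o=[1.2407, -0.0483, 0.2257] → [0.0452, -0.1501, 0.0211, 0.3407, -0.0298, -0.9397]
J4: z=[0.2855, -0.9490, 0.1336] o=[1.4373, 0.0012, 0.1571] → [-0.6050, -0.2137, -0.2252, 0.2855, -0.9490, 0.1336]
V = J·q̇ = [-0.4227, 0.7467, 0.4754, -0.3006, -0.4285, 0.8469]

-0.4227 0.7467 0.4754 -0.3006 -0.4285 0.8469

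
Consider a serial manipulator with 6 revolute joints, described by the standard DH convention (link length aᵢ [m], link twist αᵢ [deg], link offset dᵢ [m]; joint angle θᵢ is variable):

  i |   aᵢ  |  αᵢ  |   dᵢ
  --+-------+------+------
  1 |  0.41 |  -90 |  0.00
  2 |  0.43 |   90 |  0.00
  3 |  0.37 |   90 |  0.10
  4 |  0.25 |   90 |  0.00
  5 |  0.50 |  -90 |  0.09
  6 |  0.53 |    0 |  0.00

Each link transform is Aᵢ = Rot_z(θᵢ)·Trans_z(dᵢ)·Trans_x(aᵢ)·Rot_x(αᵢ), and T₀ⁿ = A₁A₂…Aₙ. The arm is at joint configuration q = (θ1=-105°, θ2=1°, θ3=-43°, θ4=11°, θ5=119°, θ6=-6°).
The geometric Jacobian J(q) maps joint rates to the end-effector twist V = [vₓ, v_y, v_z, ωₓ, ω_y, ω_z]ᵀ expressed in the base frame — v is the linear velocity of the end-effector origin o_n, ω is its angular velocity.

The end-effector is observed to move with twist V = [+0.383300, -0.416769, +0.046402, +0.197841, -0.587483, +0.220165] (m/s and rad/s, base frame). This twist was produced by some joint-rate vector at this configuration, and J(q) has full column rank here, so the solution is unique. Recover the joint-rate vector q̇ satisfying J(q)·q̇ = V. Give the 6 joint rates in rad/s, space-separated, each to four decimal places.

0.3320 -0.0600 0.3680 -0.6550 0.4820 -0.0140

o_n = [-0.8239, -0.1298, -0.0888]
J₁: ẑ×o_n = [0.1298, -0.8239, 0.0000], ω = ẑ
J2: z=[0.9659, -0.2588, 0.0000] o=[-0.1061, -0.3960, 0.0000] → [0.0230, 0.0858, 0.0713, 0.9659, -0.2588, 0.0000]
J3: z=[-0.0045, -0.0169, 0.9998] o=[-0.2174, -0.8113, -0.0075] → [-0.6800, -0.6068, -0.0133, -0.0045, -0.0169, 0.9998]
J4: z=[-0.5299, 0.8479, 0.0119] o=[-0.5316, -1.0090, 0.0878] → [-0.1602, -0.0970, -0.2180, -0.5299, 0.8479, 0.0119]
J5: z=[-0.1574, -0.0845, -0.9839] o=[-0.7399, -1.1399, 0.1323] → [1.0125, 0.0479, -0.1661, -0.1574, -0.0845, -0.9839]
J6: z=[0.9857, 0.0466, -0.1617] o=[-0.7839, -0.6498, 0.0058] → [0.0797, 0.0997, 0.5144, 0.9857, 0.0466, -0.1617]
q̇ = J⁺·V = [0.3320, -0.0600, 0.3680, -0.6550, 0.4820, -0.0140]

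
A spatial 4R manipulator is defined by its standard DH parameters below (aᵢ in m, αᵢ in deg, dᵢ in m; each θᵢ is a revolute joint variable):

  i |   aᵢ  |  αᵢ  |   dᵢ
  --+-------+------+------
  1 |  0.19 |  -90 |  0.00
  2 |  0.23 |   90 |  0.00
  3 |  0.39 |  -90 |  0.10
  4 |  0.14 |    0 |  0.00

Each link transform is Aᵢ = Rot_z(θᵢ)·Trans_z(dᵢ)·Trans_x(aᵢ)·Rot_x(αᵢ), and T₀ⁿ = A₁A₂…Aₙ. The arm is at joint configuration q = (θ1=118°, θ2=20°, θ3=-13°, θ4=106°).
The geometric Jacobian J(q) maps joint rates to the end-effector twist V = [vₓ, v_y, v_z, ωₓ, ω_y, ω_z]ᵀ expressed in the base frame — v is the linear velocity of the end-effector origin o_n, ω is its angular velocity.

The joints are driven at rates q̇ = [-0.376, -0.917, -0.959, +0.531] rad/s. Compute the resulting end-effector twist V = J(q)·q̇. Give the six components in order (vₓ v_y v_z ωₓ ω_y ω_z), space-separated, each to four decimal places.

o_n = [-0.2664, 0.6694, -0.2283]
J₁: ẑ×o_n = [-0.6694, -0.2664, 0.0000], ω = ẑ
J2: z=[-0.8829, -0.4695, 0.0000] o=[-0.0892, 0.1678, 0.0000] → [0.1072, -0.2015, -0.5261, -0.8829, -0.4695, 0.0000]
J3: z=[-0.1606, 0.3020, 0.9397] o=[-0.1907, 0.3586, -0.0787] → [-0.3372, -0.0952, -0.0270, -0.1606, 0.3020, 0.9397]
J4: z=[-0.9596, -0.2708, -0.0769] o=[-0.2969, 0.7453, -0.1147] → [0.0249, -0.1114, 0.0811, -0.9596, -0.2708, -0.0769]
V = J·q̇ = [0.4900, 0.3171, 0.5514, 0.4541, -0.0029, -1.3180]

0.4900 0.3171 0.5514 0.4541 -0.0029 -1.3180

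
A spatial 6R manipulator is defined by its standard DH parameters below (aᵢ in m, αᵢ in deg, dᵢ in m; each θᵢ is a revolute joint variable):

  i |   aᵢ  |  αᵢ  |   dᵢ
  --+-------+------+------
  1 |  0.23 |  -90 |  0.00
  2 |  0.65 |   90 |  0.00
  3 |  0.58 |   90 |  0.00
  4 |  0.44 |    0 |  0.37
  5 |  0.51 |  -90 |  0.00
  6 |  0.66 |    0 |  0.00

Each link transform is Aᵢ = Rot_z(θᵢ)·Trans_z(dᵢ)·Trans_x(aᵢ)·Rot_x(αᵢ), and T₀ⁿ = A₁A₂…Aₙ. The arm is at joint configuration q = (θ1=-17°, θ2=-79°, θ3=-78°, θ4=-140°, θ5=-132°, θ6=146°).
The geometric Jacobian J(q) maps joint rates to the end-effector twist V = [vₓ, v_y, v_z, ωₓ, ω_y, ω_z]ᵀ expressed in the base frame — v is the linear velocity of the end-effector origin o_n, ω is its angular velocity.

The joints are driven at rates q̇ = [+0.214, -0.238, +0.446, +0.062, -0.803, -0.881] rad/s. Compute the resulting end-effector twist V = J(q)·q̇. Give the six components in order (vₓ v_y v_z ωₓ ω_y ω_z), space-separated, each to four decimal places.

-0.1972 0.3383 0.7314 -0.5005 -0.8353 1.1844

o_n = [0.5788, -0.4243, 0.6254]
J₁: ẑ×o_n = [0.4243, 0.5788, -0.0000], ω = ẑ
J2: z=[0.2924, 0.9563, 0.0000] o=[0.2200, -0.0672, 0.0000] → [0.5981, -0.1829, -0.4475, 0.2924, 0.9563, 0.0000]
J3: z=[-0.9387, 0.2870, 0.1908] o=[0.3386, -0.1035, 0.6381] → [0.0576, 0.0340, 0.2322, -0.9387, 0.2870, 0.1908]
J4: z=[-0.2393, -0.1443, -0.9602] o=[0.1947, -0.6528, 0.7564] → [0.2383, -0.4001, 0.0007, -0.2393, -0.1443, -0.9602]
J5: z=[-0.2393, -0.1443, -0.9602] o=[0.4553, -0.4681, 0.2784] → [-0.0080, -0.0355, 0.0073, -0.2393, -0.1443, -0.9602]
J6: z=[0.2151, 0.9564, -0.1973] o=[-0.0276, -0.3387, 0.3793] → [0.2185, -0.1726, -0.5984, 0.2151, 0.9564, -0.1973]
V = J·q̇ = [-0.1972, 0.3383, 0.7314, -0.5005, -0.8353, 1.1844]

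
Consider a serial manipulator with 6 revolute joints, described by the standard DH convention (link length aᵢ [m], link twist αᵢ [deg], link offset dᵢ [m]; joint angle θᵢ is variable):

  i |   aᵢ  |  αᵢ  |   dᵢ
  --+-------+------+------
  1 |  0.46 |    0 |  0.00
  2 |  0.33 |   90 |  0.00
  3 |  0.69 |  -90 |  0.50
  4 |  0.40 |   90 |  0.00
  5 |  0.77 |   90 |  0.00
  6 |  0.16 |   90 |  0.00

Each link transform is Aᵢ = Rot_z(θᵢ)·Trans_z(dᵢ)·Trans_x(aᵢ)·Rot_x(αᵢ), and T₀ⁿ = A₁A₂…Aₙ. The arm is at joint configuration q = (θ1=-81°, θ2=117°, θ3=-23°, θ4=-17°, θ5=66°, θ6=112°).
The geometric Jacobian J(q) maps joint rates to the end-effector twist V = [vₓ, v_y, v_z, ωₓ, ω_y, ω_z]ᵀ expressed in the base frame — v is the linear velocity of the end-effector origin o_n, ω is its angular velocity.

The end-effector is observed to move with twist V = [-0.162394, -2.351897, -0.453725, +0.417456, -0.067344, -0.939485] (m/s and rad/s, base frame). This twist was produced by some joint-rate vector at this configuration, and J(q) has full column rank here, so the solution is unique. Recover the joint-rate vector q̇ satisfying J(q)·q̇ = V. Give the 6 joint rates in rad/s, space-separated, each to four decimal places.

o_n = [2.0117, -0.0873, 0.0871]
J₁: ẑ×o_n = [0.0873, 2.0117, -0.0000], ω = ẑ
J2: z=[0.0000, 0.0000, 1.0000] o=[0.0720, -0.4543, 0.0000] → [-0.3670, 1.9398, 0.0000, 0.0000, 0.0000, 1.0000]
J3: z=[0.5878, -0.8090, 0.0000] o=[0.3389, -0.2604, 0.0000] → [-0.0704, -0.0512, 1.4550, 0.5878, -0.8090, 0.0000]
J4: z=[0.3161, 0.2297, 0.9205] o=[1.1467, -0.2915, -0.2696] → [-0.1061, 0.6835, -0.1341, 0.3161, 0.2297, 0.9205]
J5: z=[0.3444, -0.9319, 0.1142] o=[1.5003, -0.1792, -0.4191] → [-0.4821, -0.1159, 0.5082, 0.3444, -0.9319, 0.1142]
J6: z=[0.6790, 0.1632, -0.7158] o=[1.9995, 0.0703, 0.1114] → [-0.1168, 0.0078, -0.1091, 0.6790, 0.1632, -0.7158]
q̇ = J⁺·V = [-0.5630, -0.8410, -0.4710, 0.6840, 0.7100, 0.3440]

-0.5630 -0.8410 -0.4710 0.6840 0.7100 0.3440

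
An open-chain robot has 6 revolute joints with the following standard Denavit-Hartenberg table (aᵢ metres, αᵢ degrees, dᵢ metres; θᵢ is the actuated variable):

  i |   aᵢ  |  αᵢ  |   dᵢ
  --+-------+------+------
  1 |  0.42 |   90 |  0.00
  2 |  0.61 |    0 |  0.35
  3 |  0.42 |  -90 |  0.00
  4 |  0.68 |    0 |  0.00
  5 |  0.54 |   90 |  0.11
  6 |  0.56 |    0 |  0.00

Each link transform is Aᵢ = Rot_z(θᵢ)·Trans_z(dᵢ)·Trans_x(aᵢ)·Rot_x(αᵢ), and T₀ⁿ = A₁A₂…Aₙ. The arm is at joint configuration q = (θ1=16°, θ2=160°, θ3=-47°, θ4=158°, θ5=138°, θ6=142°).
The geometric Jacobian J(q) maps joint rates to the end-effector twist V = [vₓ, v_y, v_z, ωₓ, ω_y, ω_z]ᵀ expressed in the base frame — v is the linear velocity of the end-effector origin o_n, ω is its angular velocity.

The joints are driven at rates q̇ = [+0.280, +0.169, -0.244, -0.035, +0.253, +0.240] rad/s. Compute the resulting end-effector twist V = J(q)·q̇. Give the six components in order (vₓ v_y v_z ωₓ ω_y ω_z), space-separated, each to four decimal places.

o_n = [-0.4362, -0.3165, -0.1230]
J₁: ẑ×o_n = [0.3165, -0.4362, 0.0000], ω = ẑ
J2: z=[0.2756, -0.9613, 0.0000] o=[0.4037, 0.1158, 0.0000] → [0.1182, 0.0339, -0.9265, 0.2756, -0.9613, 0.0000]
J3: z=[0.2756, -0.9613, 0.0000] o=[-0.0508, -0.3787, 0.2086] → [0.3188, 0.0914, -0.3533, 0.2756, -0.9613, 0.0000]
J4: z=[-0.8848, -0.2537, -0.3907] o=[-0.2086, -0.4239, 0.5952] → [0.2242, -0.5466, -0.1528, -0.8848, -0.2537, -0.3907]
J5: z=[-0.8848, -0.2537, -0.3907] o=[-0.0420, -0.1111, 0.0149] → [-0.0453, 0.0320, 0.0817, -0.8848, -0.2537, -0.3907]
J6: z=[0.4584, -0.3246, -0.8273] o=[-0.0944, -0.6311, 0.1898] → [0.3618, 0.4261, 0.0333, 0.4584, -0.3246, -0.8273]
V = J·q̇ = [0.0984, -0.0092, -0.0364, -0.1035, -0.0611, -0.0037]

0.0984 -0.0092 -0.0364 -0.1035 -0.0611 -0.0037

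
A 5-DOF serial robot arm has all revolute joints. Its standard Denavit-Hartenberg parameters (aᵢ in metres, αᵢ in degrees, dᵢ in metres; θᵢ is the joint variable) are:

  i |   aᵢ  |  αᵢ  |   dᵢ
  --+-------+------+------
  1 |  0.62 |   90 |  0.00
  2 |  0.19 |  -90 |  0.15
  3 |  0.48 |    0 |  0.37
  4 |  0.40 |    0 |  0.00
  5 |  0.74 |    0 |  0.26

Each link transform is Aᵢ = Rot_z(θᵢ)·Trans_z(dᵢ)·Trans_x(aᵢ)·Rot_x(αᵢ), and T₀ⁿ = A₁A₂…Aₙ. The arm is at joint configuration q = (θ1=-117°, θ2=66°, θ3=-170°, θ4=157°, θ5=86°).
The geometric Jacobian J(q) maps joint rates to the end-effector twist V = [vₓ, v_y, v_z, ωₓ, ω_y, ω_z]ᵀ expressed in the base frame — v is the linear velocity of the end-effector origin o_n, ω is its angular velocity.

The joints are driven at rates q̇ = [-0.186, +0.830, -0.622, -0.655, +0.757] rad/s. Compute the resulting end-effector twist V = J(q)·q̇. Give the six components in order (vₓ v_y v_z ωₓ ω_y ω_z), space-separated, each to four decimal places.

-0.1726 0.4298 -0.1847 -0.9552 -0.0465 -0.3975

o_n = [0.2625, -0.3313, 0.5517]
J₁: ẑ×o_n = [0.3313, 0.2625, -0.0000], ω = ẑ
J2: z=[-0.8910, 0.4540, 0.0000] o=[-0.2815, -0.5524, 0.0000] → [0.2505, 0.4916, -0.4440, -0.8910, 0.4540, 0.0000]
J3: z=[0.4147, 0.8140, 0.4067] o=[-0.4502, -0.5532, 0.1736] → [0.2175, 0.1331, -0.4881, 0.4147, 0.8140, 0.4067]
J4: z=[0.4147, 0.8140, 0.4067] o=[-0.2837, -0.0429, -0.1078] → [0.6541, -0.0513, -0.5643, 0.4147, 0.8140, 0.4067]
J5: z=[0.4147, 0.8140, 0.4067] o=[-0.4359, -0.1433, 0.2483] → [0.3234, 0.1582, -0.6465, 0.4147, 0.8140, 0.4067]
V = J·q̇ = [-0.1726, 0.4298, -0.1847, -0.9552, -0.0465, -0.3975]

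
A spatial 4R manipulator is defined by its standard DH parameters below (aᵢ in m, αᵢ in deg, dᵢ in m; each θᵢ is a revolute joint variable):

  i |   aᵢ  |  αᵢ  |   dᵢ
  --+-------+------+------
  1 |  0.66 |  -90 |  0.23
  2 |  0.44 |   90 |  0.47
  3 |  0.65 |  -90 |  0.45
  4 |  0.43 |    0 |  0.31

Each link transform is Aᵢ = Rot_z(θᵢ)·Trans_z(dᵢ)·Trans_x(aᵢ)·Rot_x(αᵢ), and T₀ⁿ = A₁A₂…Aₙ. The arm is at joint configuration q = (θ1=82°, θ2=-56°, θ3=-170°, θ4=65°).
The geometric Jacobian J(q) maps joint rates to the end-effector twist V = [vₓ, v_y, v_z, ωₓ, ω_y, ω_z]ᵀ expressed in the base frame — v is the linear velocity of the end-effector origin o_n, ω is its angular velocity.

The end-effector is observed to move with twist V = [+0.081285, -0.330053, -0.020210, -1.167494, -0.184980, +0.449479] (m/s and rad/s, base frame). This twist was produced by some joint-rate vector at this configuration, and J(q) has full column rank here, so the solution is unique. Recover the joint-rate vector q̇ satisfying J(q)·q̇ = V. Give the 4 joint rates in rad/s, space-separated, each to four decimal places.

o_n = [0.0395, 0.4268, -0.0059]
J₁: ẑ×o_n = [-0.4268, 0.0395, 0.0000], ω = ẑ
J2: z=[-0.9903, 0.1392, 0.0000] o=[0.0919, 0.6536, 0.2300] → [-0.0328, -0.2336, 0.2319, -0.9903, 0.1392, 0.0000]
J3: z=[-0.1154, -0.8210, 0.5592] o=[-0.3393, 0.9626, 0.5948] → [0.7928, 0.1425, 0.3728, -0.1154, -0.8210, 0.5592]
J4: z=[0.9887, -0.0409, 0.1440] o=[-0.3293, 0.2230, 0.3157] → [-0.0162, 0.3711, 0.2166, 0.9887, -0.0409, 0.1440]
q̇ = J⁺·V = [0.4040, 0.2480, 0.3120, -0.8960]

0.4040 0.2480 0.3120 -0.8960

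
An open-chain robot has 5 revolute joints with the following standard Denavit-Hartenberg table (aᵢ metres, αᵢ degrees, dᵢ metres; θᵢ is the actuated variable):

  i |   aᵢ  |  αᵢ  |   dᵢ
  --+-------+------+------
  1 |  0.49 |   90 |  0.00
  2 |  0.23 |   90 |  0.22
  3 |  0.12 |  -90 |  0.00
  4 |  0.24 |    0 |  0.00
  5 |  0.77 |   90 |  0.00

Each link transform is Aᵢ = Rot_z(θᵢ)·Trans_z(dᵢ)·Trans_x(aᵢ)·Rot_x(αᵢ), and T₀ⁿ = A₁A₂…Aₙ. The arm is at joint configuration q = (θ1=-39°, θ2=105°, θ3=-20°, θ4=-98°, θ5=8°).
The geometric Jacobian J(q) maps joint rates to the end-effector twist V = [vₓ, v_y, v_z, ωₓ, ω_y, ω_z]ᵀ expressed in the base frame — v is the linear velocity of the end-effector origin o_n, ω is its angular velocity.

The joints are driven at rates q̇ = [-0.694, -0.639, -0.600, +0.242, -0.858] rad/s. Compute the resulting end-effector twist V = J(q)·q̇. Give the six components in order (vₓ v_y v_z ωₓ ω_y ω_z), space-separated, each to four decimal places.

o_n = [0.9548, -1.0181, 0.5616]
J₁: ẑ×o_n = [1.0181, 0.9548, -0.0000], ω = ẑ
J2: z=[-0.6293, -0.7771, 0.0000] o=[0.3808, -0.3084, 0.0000] → [-0.4364, 0.3534, 0.8927, -0.6293, -0.7771, 0.0000]
J3: z=[0.7507, -0.6079, 0.2588] o=[0.1961, -0.4419, 0.2222] → [-0.0572, -0.0584, 0.0286, 0.7507, -0.6079, 0.2588]
J4: z=[-0.6602, -0.6746, 0.3304] o=[0.1992, -0.3916, 0.3311] → [0.0515, 0.4018, 0.9233, -0.6602, -0.6746, 0.3304]
J5: z=[-0.6602, -0.6746, 0.3304] o=[0.3768, -0.5501, 0.3623] → [0.0202, 0.3225, 0.6989, -0.6602, -0.6746, 0.3304]
V = J·q̇ = [-0.3983, -1.0329, -0.9639, 0.3584, 1.2769, -1.0528]

-0.3983 -1.0329 -0.9639 0.3584 1.2769 -1.0528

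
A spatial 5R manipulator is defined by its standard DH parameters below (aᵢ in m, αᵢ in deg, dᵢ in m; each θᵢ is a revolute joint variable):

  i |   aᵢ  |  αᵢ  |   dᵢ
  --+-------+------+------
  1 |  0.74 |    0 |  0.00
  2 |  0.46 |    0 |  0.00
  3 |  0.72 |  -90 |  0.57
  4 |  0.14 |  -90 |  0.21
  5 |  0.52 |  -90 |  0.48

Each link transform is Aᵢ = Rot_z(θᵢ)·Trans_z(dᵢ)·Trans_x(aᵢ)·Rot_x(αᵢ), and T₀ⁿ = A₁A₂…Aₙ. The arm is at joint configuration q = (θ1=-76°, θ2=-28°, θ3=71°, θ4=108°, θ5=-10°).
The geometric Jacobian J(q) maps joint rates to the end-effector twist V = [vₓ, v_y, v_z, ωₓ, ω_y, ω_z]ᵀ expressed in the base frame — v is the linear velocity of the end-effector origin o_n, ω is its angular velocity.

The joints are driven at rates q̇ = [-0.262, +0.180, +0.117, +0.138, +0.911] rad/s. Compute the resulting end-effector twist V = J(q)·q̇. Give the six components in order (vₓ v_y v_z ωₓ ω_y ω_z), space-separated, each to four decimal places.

o_n = [0.2833, -0.9463, 0.0981]
J₁: ẑ×o_n = [0.9463, 0.2833, -0.0000], ω = ẑ
J2: z=[0.0000, 0.0000, 1.0000] o=[0.1790, -0.7180, 0.0000] → [0.2282, 0.1043, -0.0000, 0.0000, 0.0000, 1.0000]
J3: z=[0.0000, 0.0000, 1.0000] o=[0.0677, -1.1644, 0.0000] → [-0.2181, 0.2155, 0.0000, 0.0000, 0.0000, 1.0000]
J4: z=[0.5446, 0.8387, 0.0000] o=[0.6716, -1.5565, 0.5700] → [-0.3957, 0.2570, 0.6580, 0.5446, 0.8387, 0.0000]
J5: z=[-0.7976, 0.5180, 0.3090] o=[0.7497, -1.3568, 0.4369] → [-0.3023, -0.4143, -0.0859, -0.7976, 0.5180, 0.3090]
V = J·q̇ = [-0.5624, -0.3722, 0.0126, -0.6515, 0.5876, 0.3165]

-0.5624 -0.3722 0.0126 -0.6515 0.5876 0.3165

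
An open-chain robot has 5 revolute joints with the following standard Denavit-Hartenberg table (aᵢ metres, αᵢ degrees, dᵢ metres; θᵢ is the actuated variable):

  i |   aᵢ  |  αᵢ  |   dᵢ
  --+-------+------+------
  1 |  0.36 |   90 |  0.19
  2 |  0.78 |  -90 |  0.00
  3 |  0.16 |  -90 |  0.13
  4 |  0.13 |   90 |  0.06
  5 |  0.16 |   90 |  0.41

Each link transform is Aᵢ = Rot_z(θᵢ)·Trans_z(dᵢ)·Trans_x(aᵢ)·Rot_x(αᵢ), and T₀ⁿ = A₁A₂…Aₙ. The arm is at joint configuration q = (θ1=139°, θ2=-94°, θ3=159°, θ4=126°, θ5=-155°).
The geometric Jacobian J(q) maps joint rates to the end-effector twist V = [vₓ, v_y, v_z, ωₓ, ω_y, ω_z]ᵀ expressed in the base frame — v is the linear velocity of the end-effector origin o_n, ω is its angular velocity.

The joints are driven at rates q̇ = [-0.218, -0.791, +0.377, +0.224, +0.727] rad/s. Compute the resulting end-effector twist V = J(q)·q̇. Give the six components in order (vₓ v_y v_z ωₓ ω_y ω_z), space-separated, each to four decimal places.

o_n = [-0.3030, 0.0163, -0.1178]
J₁: ẑ×o_n = [-0.0163, -0.3030, 0.0000], ω = ẑ
J2: z=[0.6561, 0.7547, 0.0000] o=[-0.2717, 0.2362, 0.1900] → [-0.2323, 0.2019, -0.1206, 0.6561, 0.7547, 0.0000]
J3: z=[-0.7529, 0.6545, -0.0698] o=[-0.2306, 0.2005, -0.5881] → [0.2950, 0.3591, 0.1860, -0.7529, 0.6545, -0.0698]
J4: z=[0.5936, 0.7210, 0.3575] o=[-0.3740, 0.2491, -0.4482] → [0.3214, -0.1707, -0.1894, 0.5936, 0.7210, 0.3575]
J5: z=[0.2126, -0.5689, 0.7944] o=[-0.2375, 0.2410, -0.4905] → [-0.0336, -0.1313, -0.0850, 0.2126, -0.5689, 0.7944]
V = J·q̇ = [0.3461, -0.0920, 0.0613, -0.5153, -0.6024, 0.4133]

0.3461 -0.0920 0.0613 -0.5153 -0.6024 0.4133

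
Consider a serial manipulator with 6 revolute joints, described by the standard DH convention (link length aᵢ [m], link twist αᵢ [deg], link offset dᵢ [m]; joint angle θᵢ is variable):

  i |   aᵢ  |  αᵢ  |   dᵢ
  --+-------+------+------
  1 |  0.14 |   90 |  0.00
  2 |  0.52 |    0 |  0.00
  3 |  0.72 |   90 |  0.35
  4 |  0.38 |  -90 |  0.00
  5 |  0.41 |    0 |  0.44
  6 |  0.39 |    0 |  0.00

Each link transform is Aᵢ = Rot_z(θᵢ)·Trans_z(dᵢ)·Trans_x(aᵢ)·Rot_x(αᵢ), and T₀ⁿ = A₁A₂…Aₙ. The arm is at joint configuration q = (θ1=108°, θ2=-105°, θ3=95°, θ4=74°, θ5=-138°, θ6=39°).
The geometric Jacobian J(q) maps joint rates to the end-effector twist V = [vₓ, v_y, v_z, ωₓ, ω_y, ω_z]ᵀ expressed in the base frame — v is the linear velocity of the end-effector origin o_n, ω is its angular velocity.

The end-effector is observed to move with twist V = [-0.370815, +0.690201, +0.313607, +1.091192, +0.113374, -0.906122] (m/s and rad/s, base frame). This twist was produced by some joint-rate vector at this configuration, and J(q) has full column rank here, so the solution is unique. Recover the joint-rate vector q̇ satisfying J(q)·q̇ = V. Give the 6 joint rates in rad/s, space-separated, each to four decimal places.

-0.6460 0.8090 0.2120 0.2960 -0.7810 0.9690

o_n = [0.4034, 0.3280, -1.2041]
J₁: ẑ×o_n = [-0.3280, 0.4034, 0.0000], ω = ẑ
J2: z=[0.9511, 0.3090, 0.0000] o=[-0.0433, 0.1331, 0.0000] → [-0.3721, 1.1451, 0.0473, 0.9511, 0.3090, 0.0000]
J3: z=[0.9511, 0.3090, 0.0000] o=[-0.0017, 0.0051, -0.5023] → [-0.2169, 0.6674, 0.1819, 0.9511, 0.3090, 0.0000]
J4: z=[0.0537, -0.1651, -0.9848] o=[0.1121, 0.7877, -0.6273] → [-0.3574, -0.2560, 0.0234, 0.0537, -0.1651, -0.9848]
J5: z=[0.5547, -0.8151, 0.1669] o=[0.4276, 0.9986, -0.6455] → [0.5673, 0.3058, -0.3917, 0.5547, -0.8151, 0.1669]
J6: z=[0.5547, -0.8151, 0.1669] o=[0.4334, 0.4255, -0.8276] → [0.3231, 0.2038, -0.0785, 0.5547, -0.8151, 0.1669]
q̇ = J⁺·V = [-0.6460, 0.8090, 0.2120, 0.2960, -0.7810, 0.9690]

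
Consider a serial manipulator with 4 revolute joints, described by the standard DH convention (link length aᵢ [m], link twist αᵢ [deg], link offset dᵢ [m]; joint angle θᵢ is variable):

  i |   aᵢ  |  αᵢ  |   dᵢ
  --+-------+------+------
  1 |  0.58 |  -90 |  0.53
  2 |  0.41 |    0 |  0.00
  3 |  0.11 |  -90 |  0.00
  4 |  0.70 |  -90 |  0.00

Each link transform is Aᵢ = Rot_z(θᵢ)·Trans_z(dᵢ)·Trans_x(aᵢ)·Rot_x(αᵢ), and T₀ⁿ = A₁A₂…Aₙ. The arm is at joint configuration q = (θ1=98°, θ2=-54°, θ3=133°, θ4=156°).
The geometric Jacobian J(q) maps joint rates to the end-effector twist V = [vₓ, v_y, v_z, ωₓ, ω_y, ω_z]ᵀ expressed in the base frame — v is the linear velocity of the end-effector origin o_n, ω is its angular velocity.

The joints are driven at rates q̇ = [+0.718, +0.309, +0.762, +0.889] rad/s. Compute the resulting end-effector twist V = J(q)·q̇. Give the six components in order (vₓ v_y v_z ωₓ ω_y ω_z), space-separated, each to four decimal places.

-1.1883 0.6563 0.2822 -0.9391 -1.0132 0.5484

o_n = [0.1817, 0.7526, 1.3815]
J₁: ẑ×o_n = [-0.7526, 0.1817, 0.0000], ω = ẑ
J2: z=[-0.9903, -0.1392, 0.0000] o=[-0.0807, 0.5744, 0.5300] → [-0.1185, 0.8432, -0.1400, -0.9903, -0.1392, 0.0000]
J3: z=[-0.9903, -0.1392, 0.0000] o=[-0.1143, 0.8130, 0.8617] → [-0.0723, 0.5147, 0.1010, -0.9903, -0.1392, 0.0000]
J4: z=[0.1366, -0.9721, -0.1908] o=[-0.1172, 0.8338, 0.7537] → [-0.6257, -0.1428, 0.2795, 0.1366, -0.9721, -0.1908]
V = J·q̇ = [-1.1883, 0.6563, 0.2822, -0.9391, -1.0132, 0.5484]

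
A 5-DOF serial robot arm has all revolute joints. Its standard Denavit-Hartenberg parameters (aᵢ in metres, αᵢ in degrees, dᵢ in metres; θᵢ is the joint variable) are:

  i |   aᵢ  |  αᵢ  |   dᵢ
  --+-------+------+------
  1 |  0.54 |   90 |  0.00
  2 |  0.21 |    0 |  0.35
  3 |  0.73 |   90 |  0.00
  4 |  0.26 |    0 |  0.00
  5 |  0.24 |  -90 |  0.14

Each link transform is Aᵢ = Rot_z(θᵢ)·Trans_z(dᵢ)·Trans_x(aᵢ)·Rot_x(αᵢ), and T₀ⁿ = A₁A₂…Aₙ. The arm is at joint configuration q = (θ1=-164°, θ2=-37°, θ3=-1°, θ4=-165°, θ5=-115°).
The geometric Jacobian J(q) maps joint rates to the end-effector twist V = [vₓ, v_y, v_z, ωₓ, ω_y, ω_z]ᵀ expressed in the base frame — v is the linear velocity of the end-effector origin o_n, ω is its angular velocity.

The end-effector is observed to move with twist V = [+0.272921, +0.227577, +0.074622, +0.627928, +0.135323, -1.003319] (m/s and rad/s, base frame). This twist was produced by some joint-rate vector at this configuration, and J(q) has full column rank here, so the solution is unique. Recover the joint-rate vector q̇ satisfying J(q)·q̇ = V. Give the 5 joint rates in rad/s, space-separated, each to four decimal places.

o_n = [-1.1348, 0.2146, -0.5572]
J₁: ẑ×o_n = [-0.2146, -1.1348, 0.0000], ω = ẑ
J2: z=[-0.2756, 0.9613, 0.0000] o=[-0.5191, -0.1488, 0.0000] → [-0.5356, -0.1536, 0.4917, -0.2756, 0.9613, 0.0000]
J3: z=[-0.2756, 0.9613, 0.0000] o=[-0.7768, 0.1414, -0.1264] → [-0.4141, -0.1187, 0.3240, -0.2756, 0.9613, 0.0000]
J4: z=[0.5918, 0.1697, -0.7880] o=[-1.3297, -0.0172, -0.5758] → [0.1858, -0.1646, 0.1041, 0.5918, 0.1697, -0.7880]
J5: z=[0.5918, 0.1697, -0.7880] o=[-1.1210, -0.0273, -0.4212] → [0.1675, 0.0914, 0.1455, 0.5918, 0.1697, -0.7880]
q̇ = J⁺·V = [-0.1830, -0.2880, 0.2450, 0.3530, 0.6880]

-0.1830 -0.2880 0.2450 0.3530 0.6880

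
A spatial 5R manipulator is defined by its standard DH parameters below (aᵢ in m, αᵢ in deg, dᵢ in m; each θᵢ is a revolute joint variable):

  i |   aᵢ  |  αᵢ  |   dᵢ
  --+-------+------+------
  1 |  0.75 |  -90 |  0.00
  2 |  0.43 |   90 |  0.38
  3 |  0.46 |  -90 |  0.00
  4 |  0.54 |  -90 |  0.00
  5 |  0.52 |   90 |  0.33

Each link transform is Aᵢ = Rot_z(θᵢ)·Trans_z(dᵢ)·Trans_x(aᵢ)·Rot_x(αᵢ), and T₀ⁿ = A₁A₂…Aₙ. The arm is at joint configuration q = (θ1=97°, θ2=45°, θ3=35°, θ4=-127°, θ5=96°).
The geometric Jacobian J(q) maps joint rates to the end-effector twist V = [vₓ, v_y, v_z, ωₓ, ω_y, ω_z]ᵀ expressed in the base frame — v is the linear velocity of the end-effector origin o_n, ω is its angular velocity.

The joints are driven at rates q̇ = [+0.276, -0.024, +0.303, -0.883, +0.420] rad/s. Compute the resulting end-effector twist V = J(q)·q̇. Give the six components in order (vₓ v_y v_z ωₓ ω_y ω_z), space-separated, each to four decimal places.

o_n = [-0.4372, 1.8891, -0.3489]
J₁: ẑ×o_n = [-1.8891, -0.4372, 0.0000], ω = ẑ
J2: z=[-0.9925, -0.1219, 0.0000] o=[-0.0914, 0.7444, 0.0000] → [0.0425, -0.3463, -1.1783, -0.9925, -0.1219, 0.0000]
J3: z=[-0.0862, 0.7018, 0.7071] o=[-0.5056, 0.9999, -0.3041] → [-0.6603, 0.0445, -0.1246, -0.0862, 0.7018, 0.7071]
J4: z=[-0.7636, -0.5024, 0.4056] o=[-0.8000, 1.2322, -0.5705] → [-0.3777, 0.3163, -0.3194, -0.7636, -0.5024, 0.4056]
J5: z=[-0.5629, 0.8257, -0.0370] o=[-0.6292, 1.3708, -0.0773] → [-0.2051, -0.1600, -0.4503, -0.5629, 0.8257, -0.0370]
V = J·q̇ = [-0.4751, -0.4454, 0.0834, 0.4356, 1.0060, 0.1166]

-0.4751 -0.4454 0.0834 0.4356 1.0060 0.1166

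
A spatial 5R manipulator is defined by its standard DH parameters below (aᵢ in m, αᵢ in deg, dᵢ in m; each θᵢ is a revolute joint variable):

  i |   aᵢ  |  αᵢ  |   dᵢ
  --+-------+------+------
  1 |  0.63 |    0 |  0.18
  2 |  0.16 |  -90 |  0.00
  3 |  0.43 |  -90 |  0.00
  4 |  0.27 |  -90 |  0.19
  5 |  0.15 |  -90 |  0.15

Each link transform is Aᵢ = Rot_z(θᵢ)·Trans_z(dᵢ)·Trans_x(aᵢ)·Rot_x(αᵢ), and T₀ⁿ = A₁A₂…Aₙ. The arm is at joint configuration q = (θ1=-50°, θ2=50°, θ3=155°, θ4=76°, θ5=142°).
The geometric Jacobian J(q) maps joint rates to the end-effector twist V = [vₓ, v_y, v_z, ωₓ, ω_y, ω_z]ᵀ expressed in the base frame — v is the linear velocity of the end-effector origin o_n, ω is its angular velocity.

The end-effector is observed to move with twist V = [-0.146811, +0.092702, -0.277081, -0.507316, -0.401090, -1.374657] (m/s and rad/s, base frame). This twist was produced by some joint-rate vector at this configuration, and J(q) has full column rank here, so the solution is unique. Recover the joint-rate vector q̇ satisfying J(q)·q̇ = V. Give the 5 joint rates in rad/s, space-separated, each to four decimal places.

o_n = [0.2326, -0.6662, 0.1328]
J₁: ẑ×o_n = [0.6662, 0.2326, -0.0000], ω = ẑ
J2: z=[0.0000, 0.0000, 1.0000] o=[0.4050, -0.4826, 0.1800] → [0.1836, -0.1724, 0.0000, 0.0000, 0.0000, 1.0000]
J3: z=[-0.0000, 1.0000, 0.0000] o=[0.5650, -0.4826, 0.1800] → [-0.0472, -0.0000, 0.3324, -0.0000, 1.0000, 0.0000]
J4: z=[-0.4226, 0.0000, 0.9063] o=[0.1752, -0.4826, -0.0017] → [0.1664, 0.1088, 0.0776, -0.4226, 0.0000, 0.9063]
J5: z=[0.8794, -0.2419, 0.4101] o=[0.0357, -0.7446, 0.1429] → [-0.0297, 0.0896, 0.1166, 0.8794, -0.2419, 0.4101]
q̇ = J⁺·V = [0.0200, -0.9650, -0.5610, -0.1750, -0.6610]

0.0200 -0.9650 -0.5610 -0.1750 -0.6610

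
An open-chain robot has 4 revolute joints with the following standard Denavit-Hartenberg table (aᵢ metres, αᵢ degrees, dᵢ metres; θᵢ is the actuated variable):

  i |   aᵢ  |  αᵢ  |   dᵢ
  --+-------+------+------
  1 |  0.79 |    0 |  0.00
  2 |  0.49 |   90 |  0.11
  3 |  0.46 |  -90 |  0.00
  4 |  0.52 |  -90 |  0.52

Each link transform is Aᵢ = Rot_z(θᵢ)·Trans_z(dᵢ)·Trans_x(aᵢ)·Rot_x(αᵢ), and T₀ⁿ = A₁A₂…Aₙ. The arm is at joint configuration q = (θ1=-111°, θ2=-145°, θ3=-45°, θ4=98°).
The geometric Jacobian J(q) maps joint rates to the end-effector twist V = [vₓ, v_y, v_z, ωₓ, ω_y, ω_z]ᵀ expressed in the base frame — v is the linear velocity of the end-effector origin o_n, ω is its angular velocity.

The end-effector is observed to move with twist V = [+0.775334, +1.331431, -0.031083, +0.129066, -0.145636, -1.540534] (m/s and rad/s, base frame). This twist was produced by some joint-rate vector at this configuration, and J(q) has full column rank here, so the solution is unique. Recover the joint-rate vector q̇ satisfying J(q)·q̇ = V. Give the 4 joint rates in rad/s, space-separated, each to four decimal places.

o_n = [-1.0566, 0.2361, 0.2036]
J₁: ẑ×o_n = [-0.2361, -1.0566, 0.0000], ω = ẑ
J2: z=[0.0000, 0.0000, 1.0000] o=[-0.2831, -0.7375, 0.0000] → [-0.9736, -0.7734, 0.0000, 0.0000, 0.0000, 1.0000]
J3: z=[0.9703, 0.2419, 0.0000] o=[-0.4017, -0.2621, 0.1100] → [0.0226, -0.0908, 0.6418, 0.9703, 0.2419, 0.0000]
J4: z=[-0.1711, 0.6861, 0.7071] o=[-0.4803, 0.0535, -0.2153] → [0.1583, -0.3358, 0.3641, -0.1711, 0.6861, 0.7071]
q̇ = J⁺·V = [-0.7050, -0.6630, 0.0900, -0.2440]

-0.7050 -0.6630 0.0900 -0.2440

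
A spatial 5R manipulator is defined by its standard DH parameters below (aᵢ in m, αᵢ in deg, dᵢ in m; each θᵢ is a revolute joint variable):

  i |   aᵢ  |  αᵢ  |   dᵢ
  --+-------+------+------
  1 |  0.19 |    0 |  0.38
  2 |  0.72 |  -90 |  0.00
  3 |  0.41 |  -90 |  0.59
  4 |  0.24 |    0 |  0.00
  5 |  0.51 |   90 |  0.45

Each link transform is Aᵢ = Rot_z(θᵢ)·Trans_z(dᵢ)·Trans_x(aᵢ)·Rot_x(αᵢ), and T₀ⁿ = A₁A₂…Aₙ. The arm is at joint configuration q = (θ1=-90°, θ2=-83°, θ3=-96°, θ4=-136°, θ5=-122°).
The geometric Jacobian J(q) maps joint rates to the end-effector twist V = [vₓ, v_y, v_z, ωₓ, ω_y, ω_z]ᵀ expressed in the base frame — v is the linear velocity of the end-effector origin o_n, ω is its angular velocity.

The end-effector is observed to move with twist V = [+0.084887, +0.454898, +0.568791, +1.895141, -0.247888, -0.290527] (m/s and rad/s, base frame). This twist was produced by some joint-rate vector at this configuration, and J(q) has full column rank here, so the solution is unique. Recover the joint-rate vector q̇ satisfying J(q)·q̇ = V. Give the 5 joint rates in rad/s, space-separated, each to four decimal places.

0.8890 -0.9850 0.4770 -0.8900 -0.9710

o_n = [-1.1138, -0.5866, 0.5576]
J₁: ẑ×o_n = [0.5866, -1.1138, 0.0000], ω = ẑ
J2: z=[0.0000, 0.0000, 1.0000] o=[0.0000, -0.1900, 0.3800] → [0.3966, -1.1138, 0.0000, 0.0000, 0.0000, 1.0000]
J3: z=[0.1219, -0.9925, 0.0000] o=[-0.7146, -0.2777, 0.3800] → [-0.1763, -0.0216, -0.4338, 0.1219, -0.9925, 0.0000]
J4: z=[-0.9871, -0.1212, 0.1045] o=[-0.6002, -0.8581, 0.7878] → [-0.0005, -0.2808, -0.3303, -0.9871, -0.1212, 0.1045]
J5: z=[-0.9871, -0.1212, 0.1045] o=[-0.5978, -1.0258, 0.6161] → [-0.0388, -0.1116, -0.4961, -0.9871, -0.1212, 0.1045]
q̇ = J⁺·V = [0.8890, -0.9850, 0.4770, -0.8900, -0.9710]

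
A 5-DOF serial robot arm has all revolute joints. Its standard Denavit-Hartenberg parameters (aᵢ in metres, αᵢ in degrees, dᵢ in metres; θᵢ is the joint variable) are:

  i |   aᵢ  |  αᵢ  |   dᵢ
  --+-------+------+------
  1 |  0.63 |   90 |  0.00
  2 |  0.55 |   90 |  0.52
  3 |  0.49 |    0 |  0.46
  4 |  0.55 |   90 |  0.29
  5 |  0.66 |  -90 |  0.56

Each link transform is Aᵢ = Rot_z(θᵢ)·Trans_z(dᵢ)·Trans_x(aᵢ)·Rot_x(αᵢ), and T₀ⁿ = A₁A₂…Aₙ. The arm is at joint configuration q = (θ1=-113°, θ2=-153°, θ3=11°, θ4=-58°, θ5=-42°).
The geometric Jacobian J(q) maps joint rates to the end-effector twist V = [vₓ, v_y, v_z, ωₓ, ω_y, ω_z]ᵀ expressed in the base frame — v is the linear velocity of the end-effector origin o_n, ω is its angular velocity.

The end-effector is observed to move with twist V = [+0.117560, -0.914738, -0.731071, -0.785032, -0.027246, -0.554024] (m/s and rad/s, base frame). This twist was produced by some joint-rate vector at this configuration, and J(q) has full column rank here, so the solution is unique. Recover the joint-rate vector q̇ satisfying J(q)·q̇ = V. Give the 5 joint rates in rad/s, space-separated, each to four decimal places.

o_n = [0.7592, 0.4338, -0.3295]
J₁: ẑ×o_n = [-0.4338, 0.7592, 0.0000], ω = ẑ
J2: z=[-0.9205, 0.3907, 0.0000] o=[-0.2462, -0.5799, 0.0000] → [-0.1288, -0.3033, -1.3260, -0.9205, 0.3907, 0.0000]
J3: z=[0.1774, 0.4179, 0.8910] o=[-0.5333, 0.0744, -0.2497] → [-0.3536, 1.1659, -0.4764, 0.1774, 0.4179, 0.8910]
J4: z=[0.1774, 0.4179, 0.8910] o=[-0.3704, 0.6976, -0.0582] → [0.1217, 1.0546, -0.5189, 0.1774, 0.4179, 0.8910]
J5: z=[0.3732, -0.8663, 0.3320] o=[0.1819, 0.9693, 0.0299] → [0.4892, 0.3258, 0.3003, 0.3732, -0.8663, 0.3320]
q̇ = J⁺·V = [-0.0800, 0.7870, -0.4210, -0.1520, 0.1100]

-0.0800 0.7870 -0.4210 -0.1520 0.1100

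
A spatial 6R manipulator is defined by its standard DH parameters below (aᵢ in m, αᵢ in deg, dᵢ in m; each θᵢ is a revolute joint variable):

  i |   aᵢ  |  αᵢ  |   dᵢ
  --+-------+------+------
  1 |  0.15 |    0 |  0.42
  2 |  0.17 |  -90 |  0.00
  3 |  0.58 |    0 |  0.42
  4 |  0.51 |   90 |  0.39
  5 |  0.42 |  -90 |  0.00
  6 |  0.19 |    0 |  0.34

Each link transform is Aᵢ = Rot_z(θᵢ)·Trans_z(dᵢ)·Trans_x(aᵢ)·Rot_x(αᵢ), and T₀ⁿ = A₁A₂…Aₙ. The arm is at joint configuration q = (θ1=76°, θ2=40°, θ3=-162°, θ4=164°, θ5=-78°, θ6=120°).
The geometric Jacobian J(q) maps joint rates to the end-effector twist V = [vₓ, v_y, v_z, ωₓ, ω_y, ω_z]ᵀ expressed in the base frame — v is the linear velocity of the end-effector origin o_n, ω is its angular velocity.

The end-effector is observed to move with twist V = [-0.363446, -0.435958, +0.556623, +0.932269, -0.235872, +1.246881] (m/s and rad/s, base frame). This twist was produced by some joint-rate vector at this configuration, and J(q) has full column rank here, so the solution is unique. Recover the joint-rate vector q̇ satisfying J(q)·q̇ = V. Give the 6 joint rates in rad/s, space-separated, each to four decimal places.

0.2040 0.6830 0.1440 -0.7440 0.3380 -0.6470

o_n = [-0.6985, 0.3682, 0.4030]
J₁: ẑ×o_n = [-0.3682, -0.6985, 0.0000], ω = ẑ
J2: z=[0.0000, 0.0000, 1.0000] o=[0.0363, 0.1455, 0.4200] → [-0.2227, -0.7348, 0.0000, 0.0000, 0.0000, 1.0000]
J3: z=[-0.8988, -0.4384, 0.0000] o=[-0.0382, 0.2983, 0.4200] → [0.0074, -0.0153, -0.3522, -0.8988, -0.4384, 0.0000]
J4: z=[-0.8988, -0.4384, 0.0000] o=[-0.1739, -0.3816, 0.5992] → [0.0860, -0.1764, -0.9038, -0.8988, -0.4384, 0.0000]
J5: z=[-0.0153, 0.0314, 0.9994] o=[-0.7479, -0.0944, 0.5814] → [-0.4679, 0.0466, -0.0086, -0.0153, 0.0314, 0.9994]
J6: z=[-0.6154, 0.7875, -0.0341] o=[-0.4169, 0.1641, 0.5784] → [-0.1311, -0.0983, 0.0961, -0.6154, 0.7875, -0.0341]
q̇ = J⁺·V = [0.2040, 0.6830, 0.1440, -0.7440, 0.3380, -0.6470]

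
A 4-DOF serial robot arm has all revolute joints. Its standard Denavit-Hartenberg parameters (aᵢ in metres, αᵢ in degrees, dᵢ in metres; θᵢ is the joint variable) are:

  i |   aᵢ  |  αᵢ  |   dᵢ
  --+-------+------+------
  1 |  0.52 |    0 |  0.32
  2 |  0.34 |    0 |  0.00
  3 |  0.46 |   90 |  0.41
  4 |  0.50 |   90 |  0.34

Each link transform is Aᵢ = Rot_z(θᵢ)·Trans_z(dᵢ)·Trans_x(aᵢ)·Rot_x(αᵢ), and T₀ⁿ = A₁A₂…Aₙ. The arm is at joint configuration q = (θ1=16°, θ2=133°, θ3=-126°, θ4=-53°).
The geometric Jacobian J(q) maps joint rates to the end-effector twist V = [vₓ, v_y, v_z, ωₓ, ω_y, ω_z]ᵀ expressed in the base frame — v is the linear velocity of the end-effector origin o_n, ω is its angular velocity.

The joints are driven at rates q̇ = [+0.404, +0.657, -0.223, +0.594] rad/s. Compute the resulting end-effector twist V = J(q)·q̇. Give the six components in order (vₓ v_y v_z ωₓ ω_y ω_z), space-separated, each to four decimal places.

-0.0122 0.6837 0.1787 0.2321 -0.5468 0.8380

o_n = [1.0417, 0.3028, 0.3307]
J₁: ẑ×o_n = [-0.3028, 1.0417, 0.0000], ω = ẑ
J2: z=[0.0000, 0.0000, 1.0000] o=[0.4999, 0.1433, 0.3200] → [-0.1595, 0.5418, 0.0000, 0.0000, 0.0000, 1.0000]
J3: z=[0.0000, 0.0000, 1.0000] o=[0.2084, 0.3184, 0.3200] → [0.0157, 0.8333, -0.0000, 0.0000, 0.0000, 1.0000]
J4: z=[0.3907, -0.9205, 0.0000] o=[0.6319, 0.4982, 0.7300] → [0.3676, 0.1560, 0.3009, 0.3907, -0.9205, 0.0000]
V = J·q̇ = [-0.0122, 0.6837, 0.1787, 0.2321, -0.5468, 0.8380]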